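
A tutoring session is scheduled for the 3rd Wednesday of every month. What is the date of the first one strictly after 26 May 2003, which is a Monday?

May 2003 starts on a Thursday; its first Wednesday is the 7th, so the 3rd Wednesday is the 21st — 21 May 2003.
That is not after 26 May 2003, so look at June 2003.
June 2003 starts on a Sunday; its first Wednesday is the 4th, so the 3rd Wednesday is the 18th — 18 June 2003.

18 June 2003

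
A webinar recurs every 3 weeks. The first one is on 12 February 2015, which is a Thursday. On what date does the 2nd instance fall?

5 March 2015

The 2nd occurrence is 1 interval after the first: 1 × 21 = 21 days after 12 February 2015.
February has 28 days — 16 days to the end of February leaves 5.
5 days into March → 5 March 2015.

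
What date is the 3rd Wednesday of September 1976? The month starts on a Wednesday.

1976-09-15

September 1976 begins on a Wednesday, so the first Wednesday is September 1.
The 3rd Wednesday is 2 weeks later: 1 + 14 = 15.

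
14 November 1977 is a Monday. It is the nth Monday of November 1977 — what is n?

Day 14 falls in week ⌈14/7⌉ of the month.
Days 1–7 hold the 1st Monday, 8–14 the 2nd, 15–21 the 3rd, 22–28 the 4th, 29–31 the 5th.
14 is in the range for the 2nd.

2nd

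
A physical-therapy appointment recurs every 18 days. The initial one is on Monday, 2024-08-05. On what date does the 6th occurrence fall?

The 6th occurrence is 5 intervals after the first: 5 × 18 = 90 days after 2024-08-05.
August has 31 days — 26 days to the end of August leaves 64.
September has 30 days (34 left).
October has 31 days (3 left).
3 days into November → 2024-11-03.

2024-11-03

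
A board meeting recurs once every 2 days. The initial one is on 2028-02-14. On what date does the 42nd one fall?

2028-05-06

The 42nd occurrence is 41 intervals after the first: 41 × 2 = 82 days after 2028-02-14.
February has 29 days — 15 days to the end of February leaves 67.
March has 31 days (36 left).
April has 30 days (6 left).
6 days into May → 2028-05-06.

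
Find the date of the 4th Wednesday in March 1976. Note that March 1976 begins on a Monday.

24 March 1976

March 1976 begins on a Monday, so the first Wednesday is March 3 (2 days later).
The 4th Wednesday is 3 weeks later: 3 + 21 = 24.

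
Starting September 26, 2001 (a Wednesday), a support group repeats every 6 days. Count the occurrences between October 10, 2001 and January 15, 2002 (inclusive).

16

Occurrences land 6·i days after September 26, 2001 for i = 0, 1, 2, …
October 10, 2001 is 14 days after the start; 14 ÷ 6 = 2 remainder 2; since the remainder is 2, round up to i = 3. First occurrence in the window: #4 on October 14, 2001 (3×6 = 18 days in).
January 15, 2002 is 111 days after the start; 111 ÷ 6 = 18 remainder 3. Last occurrence in the window: #19 on January 12, 2002.
Occurrences #4 through #19: 16 in total.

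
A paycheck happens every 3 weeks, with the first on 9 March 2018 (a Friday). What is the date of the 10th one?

The 10th occurrence is 9 intervals after the first: 9 × 21 = 189 days after 9 March 2018.
March has 31 days — 22 days to the end of March leaves 167.
April has 30 days (137 left).
May has 31 days (106 left).
June has 30 days (76 left).
July has 31 days (45 left).
August has 31 days (14 left).
14 days into September → 14 September 2018.

14 September 2018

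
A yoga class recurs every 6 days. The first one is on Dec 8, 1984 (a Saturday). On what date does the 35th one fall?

The 35th occurrence is 34 intervals after the first: 34 × 6 = 204 days after Dec 8, 1984.
Dec has 31 days — 23 days to the end of Dec leaves 181.
Jan has 31 days (150 left).
Feb has 28 days (122 left).
Mar has 31 days (91 left).
Apr has 30 days (61 left).
May has 31 days (30 left).
30 days into Jun → Jun 30, 1985.

Jun 30, 1985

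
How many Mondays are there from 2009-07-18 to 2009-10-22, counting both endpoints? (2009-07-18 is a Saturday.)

2009-07-18 is a Saturday; the first Monday on or after it is 2009-07-20 (2 days later).
From 2009-07-20 to 2009-10-22: 11 + 31 + 30 + 22 = 94 days (rest of July, August, September, October).
94 ÷ 7 = 13 full weeks with remainder 3, so 13 more Mondays after the first → 14.

14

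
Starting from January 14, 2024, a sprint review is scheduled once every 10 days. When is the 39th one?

January 28, 2025

The 39th occurrence is 38 intervals after the first: 38 × 10 = 380 days after January 14, 2024.
January has 31 days — 17 days to the end of January leaves 363.
February has 29 days (334 left).
March has 31 days (303 left).
April has 30 days (273 left).
May has 31 days (242 left).
June has 30 days (212 left).
July has 31 days (181 left).
August has 31 days (150 left).
September has 30 days (120 left).
October has 31 days (89 left).
November has 30 days (59 left).
December has 31 days (28 left).
28 days into January → January 28, 2025.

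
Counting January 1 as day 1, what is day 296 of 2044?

Oct 22, 2044

Jan has 31 days (296 − 31 = 265 remain).
Feb has 29 days (265 − 29 = 236 remain).
Mar has 31 days (236 − 31 = 205 remain).
Apr has 30 days (205 − 30 = 175 remain).
May has 31 days (175 − 31 = 144 remain).
Jun has 30 days (144 − 30 = 114 remain).
Jul has 31 days (114 − 31 = 83 remain).
Aug has 31 days (83 − 31 = 52 remain).
Sep has 30 days (52 − 30 = 22 remain).
22 into Oct → Oct 22.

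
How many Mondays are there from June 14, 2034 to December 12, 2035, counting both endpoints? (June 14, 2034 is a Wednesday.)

June 14, 2034 is a Wednesday; the first Monday on or after it is June 19, 2034 (5 days later).
From June 19, 2034 to December 12, 2035: 195 + 346 = 541 days (rest of 2034, to December 12, 2035 in 2035).
541 ÷ 7 = 77 full weeks with remainder 2, so 77 more Mondays after the first → 78.

78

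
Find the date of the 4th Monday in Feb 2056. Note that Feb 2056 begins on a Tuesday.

Feb 2056 begins on a Tuesday, so the first Monday is Feb 7 (6 days later).
The 4th Monday is 3 weeks later: 7 + 21 = 28.

Feb 28, 2056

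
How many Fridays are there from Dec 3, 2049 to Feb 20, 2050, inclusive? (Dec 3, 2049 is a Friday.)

12

Dec 3, 2049 is a Friday; the first Friday on or after it is Dec 3, 2049.
From Dec 3, 2049 to Feb 20, 2050: 28 + 31 + 20 = 79 days (rest of Dec, Jan, Feb).
79 ÷ 7 = 11 full weeks with remainder 2, so 11 more Fridays after the first → 12.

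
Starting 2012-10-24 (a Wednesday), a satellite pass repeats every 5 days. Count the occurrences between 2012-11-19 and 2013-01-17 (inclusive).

12

Occurrences land 5·i days after 2012-10-24 for i = 0, 1, 2, …
2012-11-19 is 26 days after the start; 26 ÷ 5 = 5 remainder 1; since the remainder is 1, round up to i = 6. First occurrence in the window: #7 on 2012-11-23 (6×5 = 30 days in).
2013-01-17 is 85 days after the start; 85 ÷ 5 = 17 remainder 0. Last occurrence in the window: #18 on 2013-01-17.
Occurrences #7 through #18: 12 in total.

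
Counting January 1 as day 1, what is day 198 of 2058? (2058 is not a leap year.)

2058-07-17

January has 31 days (198 − 31 = 167 remain).
February has 28 days (167 − 28 = 139 remain).
March has 31 days (139 − 31 = 108 remain).
April has 30 days (108 − 30 = 78 remain).
May has 31 days (78 − 31 = 47 remain).
June has 30 days (47 − 30 = 17 remain).
17 into July → July 17.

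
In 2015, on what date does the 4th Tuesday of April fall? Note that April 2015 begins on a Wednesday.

April 2015 begins on a Wednesday, so the first Tuesday is April 7 (6 days later).
The 4th Tuesday is 3 weeks later: 7 + 21 = 28.

28 April 2015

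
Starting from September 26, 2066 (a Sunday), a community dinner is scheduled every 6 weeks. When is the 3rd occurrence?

The 3rd occurrence is 2 intervals after the first: 2 × 42 = 84 days after September 26, 2066.
September has 30 days — 4 days to the end of September leaves 80.
October has 31 days (49 left).
November has 30 days (19 left).
19 days into December → December 19, 2066.

December 19, 2066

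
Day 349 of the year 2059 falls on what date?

Jan has 31 days (349 − 31 = 318 remain).
Feb has 28 days (318 − 28 = 290 remain).
Mar has 31 days (290 − 31 = 259 remain).
Apr has 30 days (259 − 30 = 229 remain).
May has 31 days (229 − 31 = 198 remain).
Jun has 30 days (198 − 30 = 168 remain).
Jul has 31 days (168 − 31 = 137 remain).
Aug has 31 days (137 − 31 = 106 remain).
Sep has 30 days (106 − 30 = 76 remain).
Oct has 31 days (76 − 31 = 45 remain).
Nov has 30 days (45 − 30 = 15 remain).
15 into Dec → Dec 15.

Dec 15, 2059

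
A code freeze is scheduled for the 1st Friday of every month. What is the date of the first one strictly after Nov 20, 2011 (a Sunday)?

Nov 2011 starts on a Tuesday, so its 1st Friday is Nov 4, 2011 (3 days in).
That is not after Nov 20, 2011, so look at Dec 2011.
Dec 2011 starts on a Thursday, so its 1st Friday is Dec 2, 2011 (1 day in).

Dec 2, 2011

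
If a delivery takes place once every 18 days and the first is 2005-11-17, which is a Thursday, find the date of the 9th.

2006-04-10

The 9th occurrence is 8 intervals after the first: 8 × 18 = 144 days after 2005-11-17.
November has 30 days — 13 days to the end of November leaves 131.
December has 31 days (100 left).
January has 31 days (69 left).
February has 28 days (41 left).
March has 31 days (10 left).
10 days into April → 2006-04-10.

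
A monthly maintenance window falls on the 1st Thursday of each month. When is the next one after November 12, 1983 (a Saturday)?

December 1, 1983

November 1983 starts on a Tuesday, so its 1st Thursday is November 3, 1983 (2 days in).
That is not after November 12, 1983, so look at December 1983.
December 1983 starts on a Thursday, so its 1st Thursday is December 1, 1983.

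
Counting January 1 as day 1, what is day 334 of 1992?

Jan has 31 days (334 − 31 = 303 remain).
Feb has 29 days (303 − 29 = 274 remain).
Mar has 31 days (274 − 31 = 243 remain).
Apr has 30 days (243 − 30 = 213 remain).
May has 31 days (213 − 31 = 182 remain).
Jun has 30 days (182 − 30 = 152 remain).
Jul has 31 days (152 − 31 = 121 remain).
Aug has 31 days (121 − 31 = 90 remain).
Sep has 30 days (90 − 30 = 60 remain).
Oct has 31 days (60 − 31 = 29 remain).
29 into Nov → Nov 29.

Nov 29, 1992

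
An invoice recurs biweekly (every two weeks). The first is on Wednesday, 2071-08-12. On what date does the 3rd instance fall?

The 3rd occurrence is 2 intervals after the first: 2 × 14 = 28 days after 2071-08-12.
August has 31 days — 19 days to the end of August leaves 9.
9 days into September → 2071-09-09.

2071-09-09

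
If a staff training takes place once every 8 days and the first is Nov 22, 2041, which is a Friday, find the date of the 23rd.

May 17, 2042

The 23rd occurrence is 22 intervals after the first: 22 × 8 = 176 days after Nov 22, 2041.
Nov has 30 days — 8 days to the end of Nov leaves 168.
Dec has 31 days (137 left).
Jan has 31 days (106 left).
Feb has 28 days (78 left).
Mar has 31 days (47 left).
Apr has 30 days (17 left).
17 days into May → May 17, 2042.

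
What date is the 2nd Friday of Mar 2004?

Mar 12, 2004

The first Friday of Mar 2004 is Mar 5.
The 2nd Friday is 1 weeks later: 5 + 7 = 12.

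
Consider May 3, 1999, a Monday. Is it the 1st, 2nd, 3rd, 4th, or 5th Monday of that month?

Day 3 falls in week ⌈3/7⌉ of the month.
Days 1–7 hold the 1st Monday, 8–14 the 2nd, 15–21 the 3rd, 22–28 the 4th, 29–31 the 5th.
3 is in the range for the 1st.

1st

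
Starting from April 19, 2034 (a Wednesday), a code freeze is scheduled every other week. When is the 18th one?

The 18th occurrence is 17 intervals after the first: 17 × 14 = 238 days after April 19, 2034.
April has 30 days — 11 days to the end of April leaves 227.
May has 31 days (196 left).
June has 30 days (166 left).
July has 31 days (135 left).
August has 31 days (104 left).
September has 30 days (74 left).
October has 31 days (43 left).
November has 30 days (13 left).
13 days into December → December 13, 2034.

December 13, 2034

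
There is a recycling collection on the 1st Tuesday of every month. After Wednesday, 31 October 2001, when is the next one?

October 2001 starts on a Monday, so its 1st Tuesday is 2 October 2001 (1 day in).
That is not after 31 October 2001, so look at November 2001.
November 2001 starts on a Thursday, so its 1st Tuesday is 6 November 2001 (5 days in).

6 November 2001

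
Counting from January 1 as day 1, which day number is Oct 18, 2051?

Days in months before Oct: 31 + 28 + 31 + 30 + 31 + 30 + 31 + 31 + 30 = 273.
Plus 18 days into Oct → day 291.

291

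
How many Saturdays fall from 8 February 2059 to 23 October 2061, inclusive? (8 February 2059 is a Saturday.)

142

8 February 2059 is a Saturday; the first Saturday on or after it is 8 February 2059.
From 8 February 2059 to 23 October 2061: 326 + 366 + 296 = 988 days (rest of 2059, 2060, to 23 October 2061 in 2061).
988 ÷ 7 = 141 full weeks with remainder 1, so 141 more Saturdays after the first → 142.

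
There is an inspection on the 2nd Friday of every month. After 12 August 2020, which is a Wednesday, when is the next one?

14 August 2020

August 2020 starts on a Saturday; its first Friday is the 7th, so the 2nd Friday is the 14th — 14 August 2020.
14 August 2020 is after 12 August 2020, so that is the next one.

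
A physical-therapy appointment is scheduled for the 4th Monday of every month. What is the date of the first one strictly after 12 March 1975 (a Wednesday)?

24 March 1975

March 1975 starts on a Saturday; its first Monday is the 3rd, so the 4th Monday is the 24th — 24 March 1975.
24 March 1975 is after 12 March 1975, so that is the next one.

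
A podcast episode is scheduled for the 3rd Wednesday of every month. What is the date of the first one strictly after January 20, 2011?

January 2011 starts on a Saturday; its first Wednesday is the 5th, so the 3rd Wednesday is the 19th — January 19, 2011.
That is not after January 20, 2011, so look at February 2011.
February 2011 starts on a Tuesday; its first Wednesday is the 2nd, so the 3rd Wednesday is the 16th — February 16, 2011.

February 16, 2011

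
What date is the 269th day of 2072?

Jan has 31 days (269 − 31 = 238 remain).
Feb has 29 days (238 − 29 = 209 remain).
Mar has 31 days (209 − 31 = 178 remain).
Apr has 30 days (178 − 30 = 148 remain).
May has 31 days (148 − 31 = 117 remain).
Jun has 30 days (117 − 30 = 87 remain).
Jul has 31 days (87 − 31 = 56 remain).
Aug has 31 days (56 − 31 = 25 remain).
25 into Sep → Sep 25.

Sep 25, 2072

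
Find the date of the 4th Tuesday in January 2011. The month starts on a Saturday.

January 2011 begins on a Saturday, so the first Tuesday is January 4 (3 days later).
The 4th Tuesday is 3 weeks later: 4 + 21 = 25.

2011-01-25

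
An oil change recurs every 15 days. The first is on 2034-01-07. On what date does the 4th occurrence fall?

The 4th occurrence is 3 intervals after the first: 3 × 15 = 45 days after 2034-01-07.
January has 31 days — 24 days to the end of January leaves 21.
21 days into February → 2034-02-21.

2034-02-21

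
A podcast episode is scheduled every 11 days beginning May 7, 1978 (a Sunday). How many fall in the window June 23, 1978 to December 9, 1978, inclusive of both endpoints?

Occurrences land 11·i days after May 7, 1978 for i = 0, 1, 2, …
June 23, 1978 is 47 days after the start; 47 ÷ 11 = 4 remainder 3; since the remainder is 3, round up to i = 5. First occurrence in the window: #6 on July 1, 1978 (5×11 = 55 days in).
December 9, 1978 is 216 days after the start; 216 ÷ 11 = 19 remainder 7. Last occurrence in the window: #20 on December 2, 1978.
Occurrences #6 through #20: 15 in total.

15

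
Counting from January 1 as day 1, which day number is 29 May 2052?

Days in months before May: 31 + 29 + 31 + 30 = 121.
Plus 29 days into May → day 150.

150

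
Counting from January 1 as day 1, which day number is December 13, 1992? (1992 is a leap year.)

348

Days in months before December: 31 + 29 + 31 + 30 + 31 + 30 + 31 + 31 + 30 + 31 + 30 = 335.
Plus 13 days into December → day 348.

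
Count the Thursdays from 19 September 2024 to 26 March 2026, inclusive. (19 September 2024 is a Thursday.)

19 September 2024 is a Thursday; the first Thursday on or after it is 19 September 2024.
From 19 September 2024 to 26 March 2026: 103 + 365 + 85 = 553 days (rest of 2024, 2025, to 26 March 2026 in 2026).
553 ÷ 7 = 79 full weeks with remainder 0, so 79 more Thursdays after the first → 80.

80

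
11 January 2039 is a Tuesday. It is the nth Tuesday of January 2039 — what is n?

2nd

Day 11 falls in week ⌈11/7⌉ of the month.
Days 1–7 hold the 1st Tuesday, 8–14 the 2nd, 15–21 the 3rd, 22–28 the 4th, 29–31 the 5th.
11 is in the range for the 2nd.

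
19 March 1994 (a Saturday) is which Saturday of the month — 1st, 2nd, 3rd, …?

Day 19 falls in week ⌈19/7⌉ of the month.
Days 1–7 hold the 1st Saturday, 8–14 the 2nd, 15–21 the 3rd, 22–28 the 4th, 29–31 the 5th.
19 is in the range for the 3rd.

3rd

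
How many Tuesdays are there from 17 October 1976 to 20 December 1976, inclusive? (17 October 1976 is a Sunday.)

9

17 October 1976 is a Sunday; the first Tuesday on or after it is 19 October 1976 (2 days later).
From 19 October 1976 to 20 December 1976: 12 + 30 + 20 = 62 days (rest of October, November, December).
62 ÷ 7 = 8 full weeks with remainder 6, so 8 more Tuesdays after the first → 9.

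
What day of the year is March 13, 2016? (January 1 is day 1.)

Days in months before March: 31 + 29 = 60.
Plus 13 days into March → day 73.

73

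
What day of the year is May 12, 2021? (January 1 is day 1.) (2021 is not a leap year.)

132

Days in months before May: 31 + 28 + 31 + 30 = 120.
Plus 12 days into May → day 132.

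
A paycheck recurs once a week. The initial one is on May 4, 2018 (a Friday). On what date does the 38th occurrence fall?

January 18, 2019

The 38th occurrence is 37 intervals after the first: 37 × 7 = 259 days after May 4, 2018.
May has 31 days — 27 days to the end of May leaves 232.
June has 30 days (202 left).
July has 31 days (171 left).
August has 31 days (140 left).
September has 30 days (110 left).
October has 31 days (79 left).
November has 30 days (49 left).
December has 31 days (18 left).
18 days into January → January 18, 2019.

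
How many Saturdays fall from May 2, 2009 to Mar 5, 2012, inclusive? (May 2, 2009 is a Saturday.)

May 2, 2009 is a Saturday; the first Saturday on or after it is May 2, 2009.
From May 2, 2009 to Mar 5, 2012: 243 + 365 + 365 + 65 = 1038 days (rest of 2009, 2010, 2011, to Mar 5, 2012 in 2012).
1038 ÷ 7 = 148 full weeks with remainder 2, so 148 more Saturdays after the first → 149.

149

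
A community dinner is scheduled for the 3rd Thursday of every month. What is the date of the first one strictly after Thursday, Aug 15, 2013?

Sep 19, 2013

Aug 2013 starts on a Thursday; its first Thursday is the 1st, so the 3rd Thursday is the 15th — Aug 15, 2013.
That is not after Aug 15, 2013, so look at Sep 2013.
Sep 2013 starts on a Sunday; its first Thursday is the 5th, so the 3rd Thursday is the 19th — Sep 19, 2013.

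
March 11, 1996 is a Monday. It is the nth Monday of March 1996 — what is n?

2nd

Day 11 falls in week ⌈11/7⌉ of the month.
Days 1–7 hold the 1st Monday, 8–14 the 2nd, 15–21 the 3rd, 22–28 the 4th, 29–31 the 5th.
11 is in the range for the 2nd.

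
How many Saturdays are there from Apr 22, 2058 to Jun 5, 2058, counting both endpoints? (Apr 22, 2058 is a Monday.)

6

Apr 22, 2058 is a Monday; the first Saturday on or after it is Apr 27, 2058 (5 days later).
From Apr 27, 2058 to Jun 5, 2058: 3 + 31 + 5 = 39 days (rest of Apr, May, Jun).
39 ÷ 7 = 5 full weeks with remainder 4, so 5 more Saturdays after the first → 6.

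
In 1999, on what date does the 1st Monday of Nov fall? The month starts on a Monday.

Nov 1, 1999

Nov 1999 begins on a Monday, so the first Monday is Nov 1.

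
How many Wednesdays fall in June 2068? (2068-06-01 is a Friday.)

4

2068-06-01 is a Friday; the first Wednesday on or after it is 2068-06-06 (5 days later).
From 2068-06-06 to 2068-06-30 is 30 − 6 = 24 days.
24 ÷ 7 = 3 full weeks with remainder 3, so 3 more Wednesdays after the first → 4.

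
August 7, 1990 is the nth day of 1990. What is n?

219

Days in months before August: 31 + 28 + 31 + 30 + 31 + 30 + 31 = 212.
Plus 7 days into August → day 219.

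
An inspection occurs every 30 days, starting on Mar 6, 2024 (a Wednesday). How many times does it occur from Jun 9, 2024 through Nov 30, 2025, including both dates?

Occurrences land 30·i days after Mar 6, 2024 for i = 0, 1, 2, …
Jun 9, 2024 is 95 days after the start; 95 ÷ 30 = 3 remainder 5; since the remainder is 5, round up to i = 4. First occurrence in the window: #5 on Jul 4, 2024 (4×30 = 120 days in).
Nov 30, 2025 is 634 days after the start; 634 ÷ 30 = 21 remainder 4. Last occurrence in the window: #22 on Nov 26, 2025.
Occurrences #5 through #22: 18 in total.

18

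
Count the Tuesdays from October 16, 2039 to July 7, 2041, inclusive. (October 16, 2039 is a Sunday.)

90

October 16, 2039 is a Sunday; the first Tuesday on or after it is October 18, 2039 (2 days later).
From October 18, 2039 to July 7, 2041: 74 + 366 + 188 = 628 days (rest of 2039, 2040, to July 7, 2041 in 2041).
628 ÷ 7 = 89 full weeks with remainder 5, so 89 more Tuesdays after the first → 90.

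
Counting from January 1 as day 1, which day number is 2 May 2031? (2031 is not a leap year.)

122

Days in months before May: 31 + 28 + 31 + 30 = 120.
Plus 2 days into May → day 122.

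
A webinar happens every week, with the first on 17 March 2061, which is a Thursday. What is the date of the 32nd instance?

The 32nd occurrence is 31 intervals after the first: 31 × 7 = 217 days after 17 March 2061.
March has 31 days — 14 days to the end of March leaves 203.
April has 30 days (173 left).
May has 31 days (142 left).
June has 30 days (112 left).
July has 31 days (81 left).
August has 31 days (50 left).
September has 30 days (20 left).
20 days into October → 20 October 2061.

20 October 2061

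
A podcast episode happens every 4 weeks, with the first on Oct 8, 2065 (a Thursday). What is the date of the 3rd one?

The 3rd occurrence is 2 intervals after the first: 2 × 28 = 56 days after Oct 8, 2065.
Oct has 31 days — 23 days to the end of Oct leaves 33.
Nov has 30 days (3 left).
3 days into Dec → Dec 3, 2065.

Dec 3, 2065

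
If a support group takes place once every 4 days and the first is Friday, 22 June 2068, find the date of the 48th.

27 December 2068

The 48th occurrence is 47 intervals after the first: 47 × 4 = 188 days after 22 June 2068.
June has 30 days — 8 days to the end of June leaves 180.
July has 31 days (149 left).
August has 31 days (118 left).
September has 30 days (88 left).
October has 31 days (57 left).
November has 30 days (27 left).
27 days into December → 27 December 2068.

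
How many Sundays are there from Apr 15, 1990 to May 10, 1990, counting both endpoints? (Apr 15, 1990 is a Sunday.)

4

Apr 15, 1990 is a Sunday; the first Sunday on or after it is Apr 15, 1990.
From Apr 15, 1990 to May 10, 1990: 15 + 10 = 25 days (rest of Apr, May).
25 ÷ 7 = 3 full weeks with remainder 4, so 3 more Sundays after the first → 4.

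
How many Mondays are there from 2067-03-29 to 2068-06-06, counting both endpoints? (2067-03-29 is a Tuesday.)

62

2067-03-29 is a Tuesday; the first Monday on or after it is 2067-04-04 (6 days later).
From 2067-04-04 to 2068-06-06: 271 + 158 = 429 days (rest of 2067, to 2068-06-06 in 2068).
429 ÷ 7 = 61 full weeks with remainder 2, so 61 more Mondays after the first → 62.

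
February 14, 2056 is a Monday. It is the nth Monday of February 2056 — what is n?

Day 14 falls in week ⌈14/7⌉ of the month.
Days 1–7 hold the 1st Monday, 8–14 the 2nd, 15–21 the 3rd, 22–28 the 4th, 29–31 the 5th.
14 is in the range for the 2nd.

2nd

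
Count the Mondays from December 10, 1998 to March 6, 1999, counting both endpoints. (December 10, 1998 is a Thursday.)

December 10, 1998 is a Thursday; the first Monday on or after it is December 14, 1998 (4 days later).
From December 14, 1998 to March 6, 1999: 17 + 31 + 28 + 6 = 82 days (rest of December, January, February, March).
82 ÷ 7 = 11 full weeks with remainder 5, so 11 more Mondays after the first → 12.

12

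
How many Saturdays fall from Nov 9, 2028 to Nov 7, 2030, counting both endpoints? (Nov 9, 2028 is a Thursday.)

Nov 9, 2028 is a Thursday; the first Saturday on or after it is Nov 11, 2028 (2 days later).
From Nov 11, 2028 to Nov 7, 2030: 50 + 365 + 311 = 726 days (rest of 2028, 2029, to Nov 7, 2030 in 2030).
726 ÷ 7 = 103 full weeks with remainder 5, so 103 more Saturdays after the first → 104.

104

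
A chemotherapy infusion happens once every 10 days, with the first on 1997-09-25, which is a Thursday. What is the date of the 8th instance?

1997-12-04

The 8th occurrence is 7 intervals after the first: 7 × 10 = 70 days after 1997-09-25.
September has 30 days — 5 days to the end of September leaves 65.
October has 31 days (34 left).
November has 30 days (4 left).
4 days into December → 1997-12-04.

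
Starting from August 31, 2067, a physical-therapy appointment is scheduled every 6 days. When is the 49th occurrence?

June 14, 2068

The 49th occurrence is 48 intervals after the first: 48 × 6 = 288 days after August 31, 2067.
August has 31 days — 0 days to the end of August leaves 288.
September has 30 days (258 left).
October has 31 days (227 left).
November has 30 days (197 left).
December has 31 days (166 left).
January has 31 days (135 left).
February has 29 days (106 left).
March has 31 days (75 left).
April has 30 days (45 left).
May has 31 days (14 left).
14 days into June → June 14, 2068.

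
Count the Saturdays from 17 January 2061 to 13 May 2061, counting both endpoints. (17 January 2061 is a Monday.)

16

17 January 2061 is a Monday; the first Saturday on or after it is 22 January 2061 (5 days later).
From 22 January 2061 to 13 May 2061: 9 + 28 + 31 + 30 + 13 = 111 days (rest of January, February, March, April, May).
111 ÷ 7 = 15 full weeks with remainder 6, so 15 more Saturdays after the first → 16.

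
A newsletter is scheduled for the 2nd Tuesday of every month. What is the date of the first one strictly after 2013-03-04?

2013-03-12

March 2013 starts on a Friday; its first Tuesday is the 5th, so the 2nd Tuesday is the 12th — 2013-03-12.
2013-03-12 is after 2013-03-04, so that is the next one.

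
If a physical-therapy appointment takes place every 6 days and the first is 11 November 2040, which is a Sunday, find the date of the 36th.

The 36th occurrence is 35 intervals after the first: 35 × 6 = 210 days after 11 November 2040.
November has 30 days — 19 days to the end of November leaves 191.
December has 31 days (160 left).
January has 31 days (129 left).
February has 28 days (101 left).
March has 31 days (70 left).
April has 30 days (40 left).
May has 31 days (9 left).
9 days into June → 9 June 2041.

9 June 2041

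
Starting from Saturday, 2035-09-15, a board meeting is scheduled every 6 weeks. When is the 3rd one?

2035-12-08

The 3rd occurrence is 2 intervals after the first: 2 × 42 = 84 days after 2035-09-15.
September has 30 days — 15 days to the end of September leaves 69.
October has 31 days (38 left).
November has 30 days (8 left).
8 days into December → 2035-12-08.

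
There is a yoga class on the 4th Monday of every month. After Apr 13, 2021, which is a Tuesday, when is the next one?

Apr 26, 2021

Apr 2021 starts on a Thursday; its first Monday is the 5th, so the 4th Monday is the 26th — Apr 26, 2021.
Apr 26, 2021 is after Apr 13, 2021, so that is the next one.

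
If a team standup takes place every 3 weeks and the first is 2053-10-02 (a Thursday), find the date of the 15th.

The 15th occurrence is 14 intervals after the first: 14 × 21 = 294 days after 2053-10-02.
October has 31 days — 29 days to the end of October leaves 265.
November has 30 days (235 left).
December has 31 days (204 left).
January has 31 days (173 left).
February has 28 days (145 left).
March has 31 days (114 left).
April has 30 days (84 left).
May has 31 days (53 left).
June has 30 days (23 left).
23 days into July → 2054-07-23.

2054-07-23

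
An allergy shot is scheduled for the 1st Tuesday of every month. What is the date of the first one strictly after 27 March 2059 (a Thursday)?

1 April 2059

March 2059 starts on a Saturday, so its 1st Tuesday is 4 March 2059 (3 days in).
That is not after 27 March 2059, so look at April 2059.
April 2059 starts on a Tuesday, so its 1st Tuesday is 1 April 2059.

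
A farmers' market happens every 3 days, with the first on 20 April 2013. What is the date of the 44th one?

27 August 2013

The 44th occurrence is 43 intervals after the first: 43 × 3 = 129 days after 20 April 2013.
April has 30 days — 10 days to the end of April leaves 119.
May has 31 days (88 left).
June has 30 days (58 left).
July has 31 days (27 left).
27 days into August → 27 August 2013.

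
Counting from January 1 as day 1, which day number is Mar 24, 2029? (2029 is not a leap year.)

Days in months before Mar: 31 + 28 = 59.
Plus 24 days into Mar → day 83.

83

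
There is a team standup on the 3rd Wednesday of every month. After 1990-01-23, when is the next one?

January 1990 starts on a Monday; its first Wednesday is the 3rd, so the 3rd Wednesday is the 17th — 1990-01-17.
That is not after 1990-01-23, so look at February 1990.
February 1990 starts on a Thursday; its first Wednesday is the 7th, so the 3rd Wednesday is the 21st — 1990-02-21.

1990-02-21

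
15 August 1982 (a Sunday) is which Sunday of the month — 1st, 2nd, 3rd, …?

3rd

Day 15 falls in week ⌈15/7⌉ of the month.
Days 1–7 hold the 1st Sunday, 8–14 the 2nd, 15–21 the 3rd, 22–28 the 4th, 29–31 the 5th.
15 is in the range for the 3rd.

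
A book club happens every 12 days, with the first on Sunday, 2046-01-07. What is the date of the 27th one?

2046-11-15

The 27th occurrence is 26 intervals after the first: 26 × 12 = 312 days after 2046-01-07.
January has 31 days — 24 days to the end of January leaves 288.
February has 28 days (260 left).
March has 31 days (229 left).
April has 30 days (199 left).
May has 31 days (168 left).
June has 30 days (138 left).
July has 31 days (107 left).
August has 31 days (76 left).
September has 30 days (46 left).
October has 31 days (15 left).
15 days into November → 2046-11-15.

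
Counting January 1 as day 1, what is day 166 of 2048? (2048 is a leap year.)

January has 31 days (166 − 31 = 135 remain).
February has 29 days (135 − 29 = 106 remain).
March has 31 days (106 − 31 = 75 remain).
April has 30 days (75 − 30 = 45 remain).
May has 31 days (45 − 31 = 14 remain).
14 into June → June 14.

June 14, 2048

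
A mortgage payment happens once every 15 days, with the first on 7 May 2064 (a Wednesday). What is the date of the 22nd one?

18 March 2065

The 22nd occurrence is 21 intervals after the first: 21 × 15 = 315 days after 7 May 2064.
May has 31 days — 24 days to the end of May leaves 291.
June has 30 days (261 left).
July has 31 days (230 left).
August has 31 days (199 left).
September has 30 days (169 left).
October has 31 days (138 left).
November has 30 days (108 left).
December has 31 days (77 left).
January has 31 days (46 left).
February has 28 days (18 left).
18 days into March → 18 March 2065.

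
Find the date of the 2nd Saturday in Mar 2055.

The first Saturday of Mar 2055 is Mar 6.
The 2nd Saturday is 1 weeks later: 6 + 7 = 13.

Mar 13, 2055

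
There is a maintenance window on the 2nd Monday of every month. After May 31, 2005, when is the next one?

June 13, 2005

May 2005 starts on a Sunday; its first Monday is the 2nd, so the 2nd Monday is the 9th — May 9, 2005.
That is not after May 31, 2005, so look at June 2005.
June 2005 starts on a Wednesday; its first Monday is the 6th, so the 2nd Monday is the 13th — June 13, 2005.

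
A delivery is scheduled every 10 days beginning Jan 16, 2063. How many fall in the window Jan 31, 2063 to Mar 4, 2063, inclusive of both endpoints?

3

Occurrences land 10·i days after Jan 16, 2063 for i = 0, 1, 2, …
Jan 31, 2063 is 15 days after the start; 15 ÷ 10 = 1 remainder 5; since the remainder is 5, round up to i = 2. First occurrence in the window: #3 on Feb 5, 2063 (2×10 = 20 days in).
Mar 4, 2063 is 47 days after the start; 47 ÷ 10 = 4 remainder 7. Last occurrence in the window: #5 on Feb 25, 2063.
Occurrences #3 through #5: 3 in total.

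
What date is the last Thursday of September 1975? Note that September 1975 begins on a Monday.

September 1975 begins on a Monday, so the first Thursday is September 4 (3 days later).
September 1975 has 30 days. Adding weeks: 4, 11, 18, 25 — the last one ≤ 30 is the 25th.

25 September 1975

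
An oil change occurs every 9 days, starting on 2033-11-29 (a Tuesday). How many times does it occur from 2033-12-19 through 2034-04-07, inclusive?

12

Occurrences land 9·i days after 2033-11-29 for i = 0, 1, 2, …
2033-12-19 is 20 days after the start; 20 ÷ 9 = 2 remainder 2; since the remainder is 2, round up to i = 3. First occurrence in the window: #4 on 2033-12-26 (3×9 = 27 days in).
2034-04-07 is 129 days after the start; 129 ÷ 9 = 14 remainder 3. Last occurrence in the window: #15 on 2034-04-04.
Occurrences #4 through #15: 12 in total.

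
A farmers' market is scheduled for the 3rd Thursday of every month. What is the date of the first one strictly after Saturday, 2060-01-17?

January 2060 starts on a Thursday; its first Thursday is the 1st, so the 3rd Thursday is the 15th — 2060-01-15.
That is not after 2060-01-17, so look at February 2060.
February 2060 starts on a Sunday; its first Thursday is the 5th, so the 3rd Thursday is the 19th — 2060-02-19.

2060-02-19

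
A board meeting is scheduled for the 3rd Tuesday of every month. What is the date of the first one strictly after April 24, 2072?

April 2072 starts on a Friday; its first Tuesday is the 5th, so the 3rd Tuesday is the 19th — April 19, 2072.
That is not after April 24, 2072, so look at May 2072.
May 2072 starts on a Sunday; its first Tuesday is the 3rd, so the 3rd Tuesday is the 17th — May 17, 2072.

May 17, 2072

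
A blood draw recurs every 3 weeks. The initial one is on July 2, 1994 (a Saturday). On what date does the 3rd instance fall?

August 13, 1994

The 3rd occurrence is 2 intervals after the first: 2 × 21 = 42 days after July 2, 1994.
July has 31 days — 29 days to the end of July leaves 13.
13 days into August → August 13, 1994.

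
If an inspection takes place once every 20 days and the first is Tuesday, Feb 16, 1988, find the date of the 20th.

The 20th occurrence is 19 intervals after the first: 19 × 20 = 380 days after Feb 16, 1988.
Feb has 29 days — 13 days to the end of Feb leaves 367.
Mar has 31 days (336 left).
Apr has 30 days (306 left).
May has 31 days (275 left).
Jun has 30 days (245 left).
Jul has 31 days (214 left).
Aug has 31 days (183 left).
Sep has 30 days (153 left).
Oct has 31 days (122 left).
Nov has 30 days (92 left).
Dec has 31 days (61 left).
Jan has 31 days (30 left).
Feb has 28 days (2 left).
2 days into Mar → Mar 2, 1989.

Mar 2, 1989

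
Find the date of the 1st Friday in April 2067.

1 April 2067

The first Friday of April 2067 is April 1.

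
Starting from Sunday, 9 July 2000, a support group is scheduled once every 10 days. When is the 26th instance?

The 26th occurrence is 25 intervals after the first: 25 × 10 = 250 days after 9 July 2000.
July has 31 days — 22 days to the end of July leaves 228.
August has 31 days (197 left).
September has 30 days (167 left).
October has 31 days (136 left).
November has 30 days (106 left).
December has 31 days (75 left).
January has 31 days (44 left).
February has 28 days (16 left).
16 days into March → 16 March 2001.

16 March 2001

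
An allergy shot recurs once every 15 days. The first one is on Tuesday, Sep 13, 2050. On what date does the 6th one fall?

The 6th occurrence is 5 intervals after the first: 5 × 15 = 75 days after Sep 13, 2050.
Sep has 30 days — 17 days to the end of Sep leaves 58.
Oct has 31 days (27 left).
27 days into Nov → Nov 27, 2050.

Nov 27, 2050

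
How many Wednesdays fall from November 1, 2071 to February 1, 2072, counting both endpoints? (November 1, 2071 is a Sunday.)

13

November 1, 2071 is a Sunday; the first Wednesday on or after it is November 4, 2071 (3 days later).
From November 4, 2071 to February 1, 2072: 26 + 31 + 31 + 1 = 89 days (rest of November, December, January, February).
89 ÷ 7 = 12 full weeks with remainder 5, so 12 more Wednesdays after the first → 13.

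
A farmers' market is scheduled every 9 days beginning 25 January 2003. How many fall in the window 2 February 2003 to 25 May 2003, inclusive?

13

Occurrences land 9·i days after 25 January 2003 for i = 0, 1, 2, …
2 February 2003 is 8 days after the start; 8 ÷ 9 = 0 remainder 8; since the remainder is 8, round up to i = 1. First occurrence in the window: #2 on 3 February 2003 (1×9 = 9 days in).
25 May 2003 is 120 days after the start; 120 ÷ 9 = 13 remainder 3. Last occurrence in the window: #14 on 22 May 2003.
Occurrences #2 through #14: 13 in total.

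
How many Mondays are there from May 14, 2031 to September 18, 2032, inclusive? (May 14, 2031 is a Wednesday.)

70

May 14, 2031 is a Wednesday; the first Monday on or after it is May 19, 2031 (5 days later).
From May 19, 2031 to September 18, 2032: 226 + 262 = 488 days (rest of 2031, to September 18, 2032 in 2032).
488 ÷ 7 = 69 full weeks with remainder 5, so 69 more Mondays after the first → 70.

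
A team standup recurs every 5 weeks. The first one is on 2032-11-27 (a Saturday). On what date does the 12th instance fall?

The 12th occurrence is 11 intervals after the first: 11 × 35 = 385 days after 2032-11-27.
November has 30 days — 3 days to the end of November leaves 382.
December has 31 days (351 left).
January has 31 days (320 left).
February has 28 days (292 left).
March has 31 days (261 left).
April has 30 days (231 left).
May has 31 days (200 left).
June has 30 days (170 left).
July has 31 days (139 left).
August has 31 days (108 left).
September has 30 days (78 left).
October has 31 days (47 left).
November has 30 days (17 left).
17 days into December → 2033-12-17.

2033-12-17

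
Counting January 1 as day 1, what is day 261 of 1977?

January has 31 days (261 − 31 = 230 remain).
February has 28 days (230 − 28 = 202 remain).
March has 31 days (202 − 31 = 171 remain).
April has 30 days (171 − 30 = 141 remain).
May has 31 days (141 − 31 = 110 remain).
June has 30 days (110 − 30 = 80 remain).
July has 31 days (80 − 31 = 49 remain).
August has 31 days (49 − 31 = 18 remain).
18 into September → September 18.

18 September 1977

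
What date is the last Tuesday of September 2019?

September 2019 begins on a Sunday, so the first Tuesday is September 3 (2 days later).
September 2019 has 30 days. Adding weeks: 3, 10, 17, 24 — the last one ≤ 30 is the 24th.

24 September 2019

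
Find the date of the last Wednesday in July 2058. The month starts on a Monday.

July 31, 2058

July 2058 begins on a Monday, so the first Wednesday is July 3 (2 days later).
July 2058 has 31 days. Adding weeks: 3, 10, 17, 24, 31 — the last one ≤ 31 is the 31st.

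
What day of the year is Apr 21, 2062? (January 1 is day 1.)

111

Days in months before Apr: 31 + 28 + 31 = 90.
Plus 21 days into Apr → day 111.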